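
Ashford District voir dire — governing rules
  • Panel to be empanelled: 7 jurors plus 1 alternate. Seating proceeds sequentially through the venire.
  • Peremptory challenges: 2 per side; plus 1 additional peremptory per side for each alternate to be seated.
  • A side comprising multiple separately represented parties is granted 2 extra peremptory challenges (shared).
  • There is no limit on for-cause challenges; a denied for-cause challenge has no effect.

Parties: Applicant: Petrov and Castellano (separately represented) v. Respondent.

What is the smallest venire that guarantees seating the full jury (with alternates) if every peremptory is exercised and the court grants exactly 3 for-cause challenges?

Seats to fill: 7 + 1 alternates = 8.
Peremptories — Applicant: 2 + 1×1 + 2 = 5; Respondent: 2 + 1×1 = 3; total 8.
For-cause removals: 3.
Minimum venire: 8 + 8 + 3 = 19.

19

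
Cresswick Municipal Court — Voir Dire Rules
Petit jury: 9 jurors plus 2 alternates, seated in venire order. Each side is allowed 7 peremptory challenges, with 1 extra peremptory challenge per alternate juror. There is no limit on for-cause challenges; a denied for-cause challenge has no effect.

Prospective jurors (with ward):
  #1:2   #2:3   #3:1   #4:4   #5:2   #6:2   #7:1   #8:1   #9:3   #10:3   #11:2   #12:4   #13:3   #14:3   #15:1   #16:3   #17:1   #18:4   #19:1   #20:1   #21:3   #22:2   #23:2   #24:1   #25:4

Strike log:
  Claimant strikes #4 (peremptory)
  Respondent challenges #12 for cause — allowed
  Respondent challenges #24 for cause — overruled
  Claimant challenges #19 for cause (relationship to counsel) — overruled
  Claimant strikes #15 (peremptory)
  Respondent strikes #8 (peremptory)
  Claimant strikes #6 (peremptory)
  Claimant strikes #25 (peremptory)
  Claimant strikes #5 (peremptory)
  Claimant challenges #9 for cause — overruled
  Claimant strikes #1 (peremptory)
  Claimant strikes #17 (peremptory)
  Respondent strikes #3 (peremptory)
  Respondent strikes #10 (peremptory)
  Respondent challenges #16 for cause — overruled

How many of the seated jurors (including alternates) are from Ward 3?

6

Removed: #1, #3, #4, #5, #6, #8, #10, #12, #15, #17, #25.
Seated (11 incl. alternates): #2, #7, #9, #11, #13, #14, #16, #18, #19, #20, #21.
Of those, in Ward 3: #2, #9, #13, #14, #16, #21 → 6.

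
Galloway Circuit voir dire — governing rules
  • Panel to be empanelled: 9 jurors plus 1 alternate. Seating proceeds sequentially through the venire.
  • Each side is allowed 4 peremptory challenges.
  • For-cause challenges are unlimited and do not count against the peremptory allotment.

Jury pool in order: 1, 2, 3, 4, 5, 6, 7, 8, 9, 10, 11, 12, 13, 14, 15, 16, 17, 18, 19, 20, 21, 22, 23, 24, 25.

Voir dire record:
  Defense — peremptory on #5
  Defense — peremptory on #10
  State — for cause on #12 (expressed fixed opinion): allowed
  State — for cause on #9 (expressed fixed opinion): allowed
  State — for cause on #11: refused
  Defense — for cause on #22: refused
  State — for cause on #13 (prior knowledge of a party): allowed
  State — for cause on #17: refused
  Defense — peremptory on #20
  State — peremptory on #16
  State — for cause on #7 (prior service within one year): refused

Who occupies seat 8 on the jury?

Removed: #5, #9, #10, #12, #13, #16, #20. (#7, #11, #17, #22 stay — for-cause denied.)
Seating in order: seats 1–9 → #1, #2, #3, #4, #6, #7, #8, #11, #14; alternates → #15.
So seat 8 is #11.

11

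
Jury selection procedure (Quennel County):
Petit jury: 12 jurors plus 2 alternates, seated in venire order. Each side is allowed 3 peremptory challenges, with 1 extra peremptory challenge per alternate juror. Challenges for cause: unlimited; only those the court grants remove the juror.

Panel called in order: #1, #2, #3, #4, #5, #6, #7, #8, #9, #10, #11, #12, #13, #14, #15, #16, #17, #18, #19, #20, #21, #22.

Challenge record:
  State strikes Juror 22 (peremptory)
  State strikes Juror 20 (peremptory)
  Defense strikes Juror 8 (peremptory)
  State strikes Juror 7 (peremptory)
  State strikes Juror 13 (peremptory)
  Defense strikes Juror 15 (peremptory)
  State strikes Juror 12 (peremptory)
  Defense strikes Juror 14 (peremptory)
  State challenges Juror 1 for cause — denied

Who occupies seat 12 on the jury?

18

Removed: #7, #8, #12, #13, #14, #15, #20, #22. (#1 stays — for-cause denied.)
Seating in order: seats 1–12 → #1, #2, #3, #4, #5, #6, #9, #10, #11, #16, #17, #18; alternates → #19, #21.
So seat 12 is #18.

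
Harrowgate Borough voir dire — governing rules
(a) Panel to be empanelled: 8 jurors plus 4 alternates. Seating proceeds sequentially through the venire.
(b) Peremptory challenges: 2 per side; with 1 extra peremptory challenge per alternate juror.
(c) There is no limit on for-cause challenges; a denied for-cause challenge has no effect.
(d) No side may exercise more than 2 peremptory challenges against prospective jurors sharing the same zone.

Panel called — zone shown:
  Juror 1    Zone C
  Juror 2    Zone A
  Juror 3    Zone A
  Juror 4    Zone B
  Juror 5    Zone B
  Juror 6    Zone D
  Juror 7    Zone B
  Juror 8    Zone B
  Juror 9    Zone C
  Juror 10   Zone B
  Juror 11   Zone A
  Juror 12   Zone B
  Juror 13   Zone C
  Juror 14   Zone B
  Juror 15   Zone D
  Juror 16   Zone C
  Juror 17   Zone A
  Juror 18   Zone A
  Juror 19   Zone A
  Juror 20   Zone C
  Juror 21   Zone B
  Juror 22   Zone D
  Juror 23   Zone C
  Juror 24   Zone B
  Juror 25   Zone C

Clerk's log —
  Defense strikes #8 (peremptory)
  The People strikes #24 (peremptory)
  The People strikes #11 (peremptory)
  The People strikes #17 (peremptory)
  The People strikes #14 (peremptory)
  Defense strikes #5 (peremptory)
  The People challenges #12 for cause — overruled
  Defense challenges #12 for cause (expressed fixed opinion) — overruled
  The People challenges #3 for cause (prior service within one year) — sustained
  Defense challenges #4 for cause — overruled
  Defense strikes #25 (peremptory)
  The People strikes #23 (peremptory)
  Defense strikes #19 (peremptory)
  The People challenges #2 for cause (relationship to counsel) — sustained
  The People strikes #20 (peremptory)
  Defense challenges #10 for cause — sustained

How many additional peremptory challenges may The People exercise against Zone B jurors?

The People peremptories so far: #24, #11, #17, #14, #23, #20 — 6 of 6 used, 0 left overall.
Against Zone B: #24, #14 — 2 used; per-zone cap 2 leaves 0.
Binding limit: min(0, 0) = 0.

0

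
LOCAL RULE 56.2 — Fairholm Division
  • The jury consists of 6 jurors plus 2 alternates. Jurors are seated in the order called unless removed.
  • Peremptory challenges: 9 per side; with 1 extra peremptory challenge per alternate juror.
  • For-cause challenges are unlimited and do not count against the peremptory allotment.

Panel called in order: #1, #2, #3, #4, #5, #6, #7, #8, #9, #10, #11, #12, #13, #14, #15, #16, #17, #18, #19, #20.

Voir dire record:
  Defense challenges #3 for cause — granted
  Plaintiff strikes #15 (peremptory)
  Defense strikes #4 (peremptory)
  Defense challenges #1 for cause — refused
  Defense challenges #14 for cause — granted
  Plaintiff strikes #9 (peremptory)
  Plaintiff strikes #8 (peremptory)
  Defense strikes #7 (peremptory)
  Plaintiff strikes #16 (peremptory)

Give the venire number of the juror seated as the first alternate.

Removed: #3, #4, #7, #8, #9, #14, #15, #16. (#1 stays — for-cause denied.)
Filling seats in venire order through position 7: #1, #2, #5, #6, #10, #11, #12.
So alternate 1 is #12.

12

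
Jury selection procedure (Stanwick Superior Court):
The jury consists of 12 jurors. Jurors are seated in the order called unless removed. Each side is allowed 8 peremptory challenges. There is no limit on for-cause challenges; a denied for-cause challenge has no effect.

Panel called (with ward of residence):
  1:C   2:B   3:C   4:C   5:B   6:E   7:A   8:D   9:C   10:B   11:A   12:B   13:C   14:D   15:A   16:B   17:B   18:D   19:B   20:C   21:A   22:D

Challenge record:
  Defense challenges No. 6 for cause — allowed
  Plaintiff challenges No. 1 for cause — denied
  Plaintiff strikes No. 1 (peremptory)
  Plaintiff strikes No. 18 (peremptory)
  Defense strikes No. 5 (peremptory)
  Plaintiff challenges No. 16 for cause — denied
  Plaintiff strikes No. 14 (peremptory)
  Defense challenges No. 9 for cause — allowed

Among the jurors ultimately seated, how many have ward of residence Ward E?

0

Removed: #1, #5, #6, #9, #14, #18.
Seated jurors 1–12: #2, #3, #4, #7, #8, #10, #11, #12, #13, #15, #16, #17.
None of those are in Ward E → 0.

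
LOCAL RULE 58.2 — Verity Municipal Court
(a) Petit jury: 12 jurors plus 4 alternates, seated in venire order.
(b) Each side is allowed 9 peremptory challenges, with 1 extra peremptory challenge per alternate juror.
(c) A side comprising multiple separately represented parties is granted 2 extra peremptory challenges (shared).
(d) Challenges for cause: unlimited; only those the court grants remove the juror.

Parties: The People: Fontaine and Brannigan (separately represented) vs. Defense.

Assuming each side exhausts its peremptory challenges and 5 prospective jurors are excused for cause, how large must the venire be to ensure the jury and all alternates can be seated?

Seats to fill: 12 + 4 alternates = 16.
Peremptories — The People: 9 + 1×4 + 2 = 15; Defense: 9 + 1×4 = 13; total 28.
For-cause removals: 5.
Minimum venire: 16 + 28 + 5 = 49.

49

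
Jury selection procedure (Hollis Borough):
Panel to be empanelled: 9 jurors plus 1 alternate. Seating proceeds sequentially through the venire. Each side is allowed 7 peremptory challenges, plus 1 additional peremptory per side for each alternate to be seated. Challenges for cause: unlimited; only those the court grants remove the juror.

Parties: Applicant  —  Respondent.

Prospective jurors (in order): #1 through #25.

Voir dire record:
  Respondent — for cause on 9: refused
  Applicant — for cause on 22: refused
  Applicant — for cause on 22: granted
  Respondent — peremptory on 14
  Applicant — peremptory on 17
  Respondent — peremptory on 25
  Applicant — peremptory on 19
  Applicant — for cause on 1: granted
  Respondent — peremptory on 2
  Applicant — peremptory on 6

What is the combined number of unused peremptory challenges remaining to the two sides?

Applicant allotment: 7 base + 1 × 1 alternate = 8. Respondent allotment: 7 base + 1 × 1 alternate = 8.
Applicant peremptories used: #17, #19, #6 — 3 (for-cause on #22, #22, #1 don't count).
Respondent peremptories used: #14, #25, #2 — 3 (the for-cause on #9 doesn't count).
Remaining: (8 − 3) + (8 − 3) = 10.

10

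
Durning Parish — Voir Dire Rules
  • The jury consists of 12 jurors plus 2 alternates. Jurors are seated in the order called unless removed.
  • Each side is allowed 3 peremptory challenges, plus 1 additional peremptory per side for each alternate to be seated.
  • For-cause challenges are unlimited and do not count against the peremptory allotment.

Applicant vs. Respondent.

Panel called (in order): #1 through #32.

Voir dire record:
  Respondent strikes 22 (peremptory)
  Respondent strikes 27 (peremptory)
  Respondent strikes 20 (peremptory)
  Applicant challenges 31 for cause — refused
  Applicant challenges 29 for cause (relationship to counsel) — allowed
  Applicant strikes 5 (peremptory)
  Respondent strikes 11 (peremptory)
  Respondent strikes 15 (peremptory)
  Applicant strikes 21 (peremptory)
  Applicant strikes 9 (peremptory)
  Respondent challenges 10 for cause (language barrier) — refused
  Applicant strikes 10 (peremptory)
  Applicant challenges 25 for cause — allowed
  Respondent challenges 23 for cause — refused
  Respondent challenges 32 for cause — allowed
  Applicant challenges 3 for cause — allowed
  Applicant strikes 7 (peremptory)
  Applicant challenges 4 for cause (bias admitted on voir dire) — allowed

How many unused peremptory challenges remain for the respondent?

Respondent allotment: 3 base + 1 × 2 alternates = 5.
Respondent peremptories used: #22, #27, #20, #11, #15 — 5 (for-cause on #10, #23, #32 don't count).
Remaining: 5 − 5 = 0.

0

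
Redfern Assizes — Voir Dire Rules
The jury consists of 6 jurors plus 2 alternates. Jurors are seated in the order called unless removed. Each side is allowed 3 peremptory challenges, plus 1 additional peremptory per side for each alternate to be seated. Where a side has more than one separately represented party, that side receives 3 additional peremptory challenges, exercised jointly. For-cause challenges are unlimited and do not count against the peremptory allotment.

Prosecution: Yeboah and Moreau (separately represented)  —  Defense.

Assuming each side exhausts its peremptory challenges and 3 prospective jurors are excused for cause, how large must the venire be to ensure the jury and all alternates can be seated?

24

Seats to fill: 6 + 2 alternates = 8.
Peremptories — Prosecution: 3 + 1×2 + 3 = 8; Defense: 3 + 1×2 = 5; total 13.
For-cause removals: 3.
Minimum venire: 8 + 13 + 3 = 24.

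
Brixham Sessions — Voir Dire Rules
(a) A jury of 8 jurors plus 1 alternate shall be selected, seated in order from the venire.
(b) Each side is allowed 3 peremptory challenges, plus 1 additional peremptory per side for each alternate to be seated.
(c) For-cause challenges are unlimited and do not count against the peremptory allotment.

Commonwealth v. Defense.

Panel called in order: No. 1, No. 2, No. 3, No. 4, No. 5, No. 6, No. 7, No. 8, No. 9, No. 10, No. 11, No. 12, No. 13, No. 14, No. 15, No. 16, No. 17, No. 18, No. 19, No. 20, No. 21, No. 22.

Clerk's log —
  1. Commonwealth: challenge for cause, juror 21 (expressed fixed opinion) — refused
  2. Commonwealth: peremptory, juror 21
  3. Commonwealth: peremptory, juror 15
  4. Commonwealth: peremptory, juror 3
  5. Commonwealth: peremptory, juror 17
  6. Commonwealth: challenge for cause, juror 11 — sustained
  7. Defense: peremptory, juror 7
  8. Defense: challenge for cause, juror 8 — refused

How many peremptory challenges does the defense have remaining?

Defense allotment: 3 base + 1 × 1 alternate = 4.
Defense peremptories used: #7 — 1 (the for-cause on #8 doesn't count).
Remaining: 4 − 1 = 3.

3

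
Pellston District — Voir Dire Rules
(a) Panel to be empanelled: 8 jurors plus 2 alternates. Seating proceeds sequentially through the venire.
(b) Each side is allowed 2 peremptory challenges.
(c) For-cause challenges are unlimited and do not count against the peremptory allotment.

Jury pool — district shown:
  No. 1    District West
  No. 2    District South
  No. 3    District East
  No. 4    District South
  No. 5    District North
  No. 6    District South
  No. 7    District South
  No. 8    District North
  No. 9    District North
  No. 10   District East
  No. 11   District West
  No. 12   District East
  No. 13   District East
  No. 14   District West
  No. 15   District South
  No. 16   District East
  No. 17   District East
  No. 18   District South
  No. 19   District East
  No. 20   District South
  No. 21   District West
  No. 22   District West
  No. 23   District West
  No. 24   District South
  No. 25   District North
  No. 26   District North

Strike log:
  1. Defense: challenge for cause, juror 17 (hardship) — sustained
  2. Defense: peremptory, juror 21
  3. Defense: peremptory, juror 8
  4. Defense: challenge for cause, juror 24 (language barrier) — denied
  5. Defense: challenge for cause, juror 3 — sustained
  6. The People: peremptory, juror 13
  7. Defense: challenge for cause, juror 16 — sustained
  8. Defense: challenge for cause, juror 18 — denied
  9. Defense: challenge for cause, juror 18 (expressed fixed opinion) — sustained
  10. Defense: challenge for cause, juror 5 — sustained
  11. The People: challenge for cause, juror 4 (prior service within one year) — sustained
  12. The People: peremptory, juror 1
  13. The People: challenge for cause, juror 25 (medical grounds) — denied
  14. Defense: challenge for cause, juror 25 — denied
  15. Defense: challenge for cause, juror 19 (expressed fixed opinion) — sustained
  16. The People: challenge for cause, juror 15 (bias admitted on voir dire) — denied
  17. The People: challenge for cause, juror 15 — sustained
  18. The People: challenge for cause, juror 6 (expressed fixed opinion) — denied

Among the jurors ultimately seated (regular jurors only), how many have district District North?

1

Removed: #1, #3, #4, #5, #8, #13, #15, #16, #17, #18, #19, #21.
Seated jurors 1–8: #2, #6, #7, #9, #10, #11, #12, #14 (alternates #20, #22 not counted).
Of those, in District North: #9 → 1.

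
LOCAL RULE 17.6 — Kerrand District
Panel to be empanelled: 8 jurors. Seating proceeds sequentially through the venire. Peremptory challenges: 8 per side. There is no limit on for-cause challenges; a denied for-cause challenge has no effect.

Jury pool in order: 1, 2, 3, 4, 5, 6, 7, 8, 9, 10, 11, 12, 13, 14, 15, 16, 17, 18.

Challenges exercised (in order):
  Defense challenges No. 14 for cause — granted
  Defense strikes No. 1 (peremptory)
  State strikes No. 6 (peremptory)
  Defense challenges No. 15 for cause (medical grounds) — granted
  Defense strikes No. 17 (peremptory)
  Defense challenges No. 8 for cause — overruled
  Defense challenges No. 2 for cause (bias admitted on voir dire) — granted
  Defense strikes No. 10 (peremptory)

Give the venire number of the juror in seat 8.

Removed: #1, #2, #6, #10, #14, #15, #17. (#8 stays — for-cause denied.)
Filling seats in venire order through position 8: #3, #4, #5, #7, #8, #9, #11, #12.
So seat 8 is #12.

12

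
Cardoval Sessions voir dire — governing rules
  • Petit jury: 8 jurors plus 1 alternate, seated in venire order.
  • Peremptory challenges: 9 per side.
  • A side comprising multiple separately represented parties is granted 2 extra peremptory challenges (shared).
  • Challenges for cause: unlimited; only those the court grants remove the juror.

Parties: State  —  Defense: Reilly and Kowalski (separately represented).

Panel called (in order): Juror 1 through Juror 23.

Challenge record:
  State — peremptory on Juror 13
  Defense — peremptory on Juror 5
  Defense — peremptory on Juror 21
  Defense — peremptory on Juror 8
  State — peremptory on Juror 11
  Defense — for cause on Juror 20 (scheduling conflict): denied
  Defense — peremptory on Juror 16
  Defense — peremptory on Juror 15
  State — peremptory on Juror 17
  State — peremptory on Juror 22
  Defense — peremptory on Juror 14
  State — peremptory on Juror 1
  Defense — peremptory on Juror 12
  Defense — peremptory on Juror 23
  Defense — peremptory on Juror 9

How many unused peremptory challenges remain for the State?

4

State allotment: 9.
State peremptories used: #13, #11, #17, #22, #1 — 5.
Remaining: 9 − 5 = 4.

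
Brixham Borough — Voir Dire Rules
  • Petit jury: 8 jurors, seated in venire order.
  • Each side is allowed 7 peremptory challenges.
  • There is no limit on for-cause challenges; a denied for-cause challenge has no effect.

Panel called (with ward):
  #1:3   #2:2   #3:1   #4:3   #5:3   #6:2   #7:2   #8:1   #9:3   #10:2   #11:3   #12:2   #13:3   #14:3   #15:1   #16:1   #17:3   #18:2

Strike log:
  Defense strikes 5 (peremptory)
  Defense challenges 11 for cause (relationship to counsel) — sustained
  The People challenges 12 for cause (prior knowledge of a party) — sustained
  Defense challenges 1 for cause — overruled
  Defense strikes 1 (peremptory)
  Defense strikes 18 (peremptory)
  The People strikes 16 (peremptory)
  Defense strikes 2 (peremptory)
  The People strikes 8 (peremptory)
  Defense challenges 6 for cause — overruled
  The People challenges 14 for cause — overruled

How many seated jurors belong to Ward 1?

Removed: #1, #2, #5, #8, #11, #12, #16, #18.
Seated jurors 1–8: #3, #4, #6, #7, #9, #10, #13, #14.
Of those, in Ward 1: #3 → 1.

1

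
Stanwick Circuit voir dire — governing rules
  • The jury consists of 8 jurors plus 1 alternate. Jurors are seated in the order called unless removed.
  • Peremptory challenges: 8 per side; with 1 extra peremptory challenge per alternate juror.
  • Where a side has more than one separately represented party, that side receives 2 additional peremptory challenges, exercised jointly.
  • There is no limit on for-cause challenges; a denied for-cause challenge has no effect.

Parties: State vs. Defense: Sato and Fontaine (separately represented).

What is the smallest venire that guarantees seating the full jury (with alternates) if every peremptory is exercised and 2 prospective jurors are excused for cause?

31

Seats to fill: 8 + 1 alternates = 9.
Peremptories — State: 8 + 1×1 = 9; Defense: 8 + 1×1 + 2 = 11; total 20.
For-cause removals: 2.
Minimum venire: 9 + 20 + 2 = 31.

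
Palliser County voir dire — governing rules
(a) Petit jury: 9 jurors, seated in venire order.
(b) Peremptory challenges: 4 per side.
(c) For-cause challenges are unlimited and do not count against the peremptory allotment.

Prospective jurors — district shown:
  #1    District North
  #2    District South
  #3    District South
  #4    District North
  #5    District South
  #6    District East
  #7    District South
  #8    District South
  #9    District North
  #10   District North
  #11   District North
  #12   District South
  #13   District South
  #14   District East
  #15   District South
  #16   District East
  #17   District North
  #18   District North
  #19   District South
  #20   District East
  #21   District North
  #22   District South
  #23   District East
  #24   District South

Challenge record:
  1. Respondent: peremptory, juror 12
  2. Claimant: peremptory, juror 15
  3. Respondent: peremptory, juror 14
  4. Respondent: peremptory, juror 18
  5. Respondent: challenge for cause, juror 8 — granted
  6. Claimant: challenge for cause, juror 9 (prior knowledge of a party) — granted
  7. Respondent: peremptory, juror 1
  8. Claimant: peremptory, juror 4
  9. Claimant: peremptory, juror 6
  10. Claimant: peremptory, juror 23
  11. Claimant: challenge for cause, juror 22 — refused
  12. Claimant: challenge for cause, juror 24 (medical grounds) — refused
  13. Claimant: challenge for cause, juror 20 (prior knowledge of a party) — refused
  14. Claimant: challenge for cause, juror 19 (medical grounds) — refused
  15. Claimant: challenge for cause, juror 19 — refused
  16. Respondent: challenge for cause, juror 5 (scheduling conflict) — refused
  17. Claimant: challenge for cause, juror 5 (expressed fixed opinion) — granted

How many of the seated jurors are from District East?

1

Removed: #1, #4, #5, #6, #8, #9, #12, #14, #15, #18, #23.
Seated jurors 1–9: #2, #3, #7, #10, #11, #13, #16, #17, #19.
Of those, in District East: #16 → 1.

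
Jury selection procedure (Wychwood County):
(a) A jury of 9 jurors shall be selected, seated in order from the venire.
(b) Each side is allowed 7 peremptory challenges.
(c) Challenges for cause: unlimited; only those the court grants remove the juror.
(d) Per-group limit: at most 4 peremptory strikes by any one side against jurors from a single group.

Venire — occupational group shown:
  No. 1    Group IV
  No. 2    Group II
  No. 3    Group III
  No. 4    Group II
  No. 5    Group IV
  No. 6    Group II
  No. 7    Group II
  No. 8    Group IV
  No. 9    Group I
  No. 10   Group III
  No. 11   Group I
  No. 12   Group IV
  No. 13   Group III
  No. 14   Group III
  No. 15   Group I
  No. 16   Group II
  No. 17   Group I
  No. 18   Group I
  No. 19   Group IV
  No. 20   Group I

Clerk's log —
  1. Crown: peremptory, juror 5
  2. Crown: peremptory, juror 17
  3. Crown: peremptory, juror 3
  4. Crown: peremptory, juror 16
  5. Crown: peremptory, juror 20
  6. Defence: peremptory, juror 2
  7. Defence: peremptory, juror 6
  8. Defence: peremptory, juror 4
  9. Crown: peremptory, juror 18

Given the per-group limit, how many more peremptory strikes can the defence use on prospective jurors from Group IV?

4

Defence peremptories so far: #2, #6, #4 — 3 of 7 used, 4 left overall.
Against Group IV: none yet — per-group cap 4 leaves 4.
Binding limit: min(4, 4) = 4.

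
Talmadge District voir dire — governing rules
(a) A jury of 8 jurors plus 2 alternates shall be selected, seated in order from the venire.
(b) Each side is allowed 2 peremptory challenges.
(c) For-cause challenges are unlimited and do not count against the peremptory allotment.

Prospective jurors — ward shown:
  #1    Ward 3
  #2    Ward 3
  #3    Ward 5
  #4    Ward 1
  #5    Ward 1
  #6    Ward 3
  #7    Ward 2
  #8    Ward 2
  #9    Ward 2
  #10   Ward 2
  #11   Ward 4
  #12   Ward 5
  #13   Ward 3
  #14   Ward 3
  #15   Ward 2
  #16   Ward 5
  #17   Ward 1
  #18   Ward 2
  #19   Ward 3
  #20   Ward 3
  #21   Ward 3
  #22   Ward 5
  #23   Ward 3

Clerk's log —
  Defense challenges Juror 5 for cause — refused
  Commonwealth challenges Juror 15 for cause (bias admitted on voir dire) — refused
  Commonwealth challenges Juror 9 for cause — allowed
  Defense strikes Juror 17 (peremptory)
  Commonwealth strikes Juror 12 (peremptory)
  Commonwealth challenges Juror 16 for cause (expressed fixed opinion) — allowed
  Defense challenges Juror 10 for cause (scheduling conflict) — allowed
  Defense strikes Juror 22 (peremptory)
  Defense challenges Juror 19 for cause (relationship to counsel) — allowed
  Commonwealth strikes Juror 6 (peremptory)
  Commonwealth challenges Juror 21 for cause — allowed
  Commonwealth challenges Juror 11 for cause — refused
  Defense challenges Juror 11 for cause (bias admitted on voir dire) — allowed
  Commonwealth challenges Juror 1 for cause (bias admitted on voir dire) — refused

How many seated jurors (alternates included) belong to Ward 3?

Removed: #6, #9, #10, #11, #12, #16, #17, #19, #21, #22.
Seated (10 incl. alternates): #1, #2, #3, #4, #5, #7, #8, #13, #14, #15.
Of those, in Ward 3: #1, #2, #13, #14 → 4.

4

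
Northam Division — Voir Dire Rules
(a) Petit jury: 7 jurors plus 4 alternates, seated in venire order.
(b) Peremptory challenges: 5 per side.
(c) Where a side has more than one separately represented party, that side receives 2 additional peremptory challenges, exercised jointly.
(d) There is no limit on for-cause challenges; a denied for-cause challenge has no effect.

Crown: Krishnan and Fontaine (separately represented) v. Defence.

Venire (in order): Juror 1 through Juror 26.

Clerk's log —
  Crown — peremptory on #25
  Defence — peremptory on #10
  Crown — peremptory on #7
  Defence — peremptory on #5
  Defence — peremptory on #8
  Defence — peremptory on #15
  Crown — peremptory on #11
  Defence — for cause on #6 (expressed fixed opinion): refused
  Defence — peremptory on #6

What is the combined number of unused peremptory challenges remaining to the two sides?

4

Crown allotment: 5 base + 2 multi-party = 7. Defence allotment: 5.
Crown peremptories used: #25, #7, #11 — 3.
Defence peremptories used: #10, #5, #8, #15, #6 — 5 (the for-cause on #6 doesn't count).
Remaining: (7 − 3) + (5 − 5) = 4.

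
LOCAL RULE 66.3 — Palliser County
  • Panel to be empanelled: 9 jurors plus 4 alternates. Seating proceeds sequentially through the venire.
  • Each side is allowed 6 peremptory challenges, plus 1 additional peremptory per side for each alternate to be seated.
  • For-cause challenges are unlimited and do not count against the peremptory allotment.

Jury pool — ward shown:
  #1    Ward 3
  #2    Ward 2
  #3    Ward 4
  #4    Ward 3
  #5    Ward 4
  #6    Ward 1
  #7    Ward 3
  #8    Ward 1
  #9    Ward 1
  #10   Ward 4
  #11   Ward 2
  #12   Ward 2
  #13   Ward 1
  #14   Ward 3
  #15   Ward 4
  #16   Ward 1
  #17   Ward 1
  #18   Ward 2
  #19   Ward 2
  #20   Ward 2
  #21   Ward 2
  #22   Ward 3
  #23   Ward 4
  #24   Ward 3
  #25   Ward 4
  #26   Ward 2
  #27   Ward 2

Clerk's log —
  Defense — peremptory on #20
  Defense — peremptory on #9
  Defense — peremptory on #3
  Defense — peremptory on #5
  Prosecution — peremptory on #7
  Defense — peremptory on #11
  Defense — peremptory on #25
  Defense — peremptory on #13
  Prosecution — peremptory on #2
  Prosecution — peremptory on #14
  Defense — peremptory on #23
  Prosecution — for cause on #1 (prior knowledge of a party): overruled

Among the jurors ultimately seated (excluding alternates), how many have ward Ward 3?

2

Removed: #2, #3, #5, #7, #9, #11, #13, #14, #20, #23, #25.
Seated jurors 1–9: #1, #4, #6, #8, #10, #12, #15, #16, #17 (alternates #18, #19, #21, #22 not counted).
Of those, in Ward 3: #1, #4 → 2.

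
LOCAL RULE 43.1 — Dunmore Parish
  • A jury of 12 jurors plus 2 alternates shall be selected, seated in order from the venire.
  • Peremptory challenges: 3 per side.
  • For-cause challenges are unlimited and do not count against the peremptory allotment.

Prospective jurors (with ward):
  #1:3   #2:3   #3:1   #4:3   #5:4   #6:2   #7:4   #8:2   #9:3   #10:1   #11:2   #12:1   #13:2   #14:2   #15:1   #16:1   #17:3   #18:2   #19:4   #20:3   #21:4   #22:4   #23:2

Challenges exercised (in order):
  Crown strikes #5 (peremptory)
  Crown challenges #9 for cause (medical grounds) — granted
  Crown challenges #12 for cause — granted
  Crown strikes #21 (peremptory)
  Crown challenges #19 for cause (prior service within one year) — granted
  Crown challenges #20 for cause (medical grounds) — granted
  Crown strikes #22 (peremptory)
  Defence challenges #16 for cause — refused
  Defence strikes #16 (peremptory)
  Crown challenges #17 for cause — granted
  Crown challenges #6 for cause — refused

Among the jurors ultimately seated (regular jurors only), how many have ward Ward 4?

1

Removed: #5, #9, #12, #16, #17, #19, #20, #21, #22.
Seated jurors 1–12: #1, #2, #3, #4, #6, #7, #8, #10, #11, #13, #14, #15 (alternates #18, #23 not counted).
Of those, in Ward 4: #7 → 1.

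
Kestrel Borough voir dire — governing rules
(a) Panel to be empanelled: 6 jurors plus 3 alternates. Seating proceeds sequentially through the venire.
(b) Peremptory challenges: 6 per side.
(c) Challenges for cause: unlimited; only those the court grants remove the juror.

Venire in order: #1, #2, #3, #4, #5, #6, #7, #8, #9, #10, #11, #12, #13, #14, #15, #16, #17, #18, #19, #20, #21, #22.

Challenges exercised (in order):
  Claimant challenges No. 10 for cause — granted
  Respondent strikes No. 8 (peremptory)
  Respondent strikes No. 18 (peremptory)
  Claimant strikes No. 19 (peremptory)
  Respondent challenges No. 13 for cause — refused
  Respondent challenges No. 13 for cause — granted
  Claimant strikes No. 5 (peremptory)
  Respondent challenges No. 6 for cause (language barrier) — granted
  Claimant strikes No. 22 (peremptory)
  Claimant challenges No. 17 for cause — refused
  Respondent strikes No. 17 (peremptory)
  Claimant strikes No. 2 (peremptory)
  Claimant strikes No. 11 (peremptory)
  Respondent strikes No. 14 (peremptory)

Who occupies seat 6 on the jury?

Removed: #2, #5, #6, #8, #10, #11, #13, #14, #17, #18, #19, #22.
Seating in order: seats 1–6 → #1, #3, #4, #7, #9, #12; alternates → #15, #16, #20.
So seat 6 is #12.

12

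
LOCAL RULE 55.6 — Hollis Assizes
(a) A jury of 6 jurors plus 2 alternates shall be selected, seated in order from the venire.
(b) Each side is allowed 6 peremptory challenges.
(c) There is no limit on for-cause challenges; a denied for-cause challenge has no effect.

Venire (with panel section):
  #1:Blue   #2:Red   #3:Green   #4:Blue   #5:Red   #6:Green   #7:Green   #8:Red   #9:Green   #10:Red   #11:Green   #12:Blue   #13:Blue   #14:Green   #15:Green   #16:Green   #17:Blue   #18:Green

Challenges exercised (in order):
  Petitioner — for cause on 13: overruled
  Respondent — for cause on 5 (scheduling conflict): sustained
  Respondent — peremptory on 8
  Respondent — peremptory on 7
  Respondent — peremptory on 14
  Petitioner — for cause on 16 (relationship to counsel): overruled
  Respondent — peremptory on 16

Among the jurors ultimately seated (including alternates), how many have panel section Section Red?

Removed: #5, #7, #8, #14, #16.
Seated (8 incl. alternates): #1, #2, #3, #4, #6, #9, #10, #11.
Of those, in Section Red: #2, #10 → 2.

2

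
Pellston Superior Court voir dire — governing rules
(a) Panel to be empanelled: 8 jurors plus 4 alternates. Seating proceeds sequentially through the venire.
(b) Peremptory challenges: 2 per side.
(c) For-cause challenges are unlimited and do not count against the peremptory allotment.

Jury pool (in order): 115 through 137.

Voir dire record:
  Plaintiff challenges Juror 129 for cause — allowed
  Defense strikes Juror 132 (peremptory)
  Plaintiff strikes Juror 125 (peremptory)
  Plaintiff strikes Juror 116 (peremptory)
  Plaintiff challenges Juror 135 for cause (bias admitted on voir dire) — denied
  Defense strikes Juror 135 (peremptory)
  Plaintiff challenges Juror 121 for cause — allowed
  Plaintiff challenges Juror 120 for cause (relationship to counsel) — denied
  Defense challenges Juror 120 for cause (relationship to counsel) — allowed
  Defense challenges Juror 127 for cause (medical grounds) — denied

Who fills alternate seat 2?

128

Removed: #116, #120, #121, #125, #129, #132, #135. (#127 stays — for-cause denied.)
Filling seats in venire order through position 10: #115, #117, #118, #119, #122, #123, #124, #126, #127, #128.
So alternate 2 is #128.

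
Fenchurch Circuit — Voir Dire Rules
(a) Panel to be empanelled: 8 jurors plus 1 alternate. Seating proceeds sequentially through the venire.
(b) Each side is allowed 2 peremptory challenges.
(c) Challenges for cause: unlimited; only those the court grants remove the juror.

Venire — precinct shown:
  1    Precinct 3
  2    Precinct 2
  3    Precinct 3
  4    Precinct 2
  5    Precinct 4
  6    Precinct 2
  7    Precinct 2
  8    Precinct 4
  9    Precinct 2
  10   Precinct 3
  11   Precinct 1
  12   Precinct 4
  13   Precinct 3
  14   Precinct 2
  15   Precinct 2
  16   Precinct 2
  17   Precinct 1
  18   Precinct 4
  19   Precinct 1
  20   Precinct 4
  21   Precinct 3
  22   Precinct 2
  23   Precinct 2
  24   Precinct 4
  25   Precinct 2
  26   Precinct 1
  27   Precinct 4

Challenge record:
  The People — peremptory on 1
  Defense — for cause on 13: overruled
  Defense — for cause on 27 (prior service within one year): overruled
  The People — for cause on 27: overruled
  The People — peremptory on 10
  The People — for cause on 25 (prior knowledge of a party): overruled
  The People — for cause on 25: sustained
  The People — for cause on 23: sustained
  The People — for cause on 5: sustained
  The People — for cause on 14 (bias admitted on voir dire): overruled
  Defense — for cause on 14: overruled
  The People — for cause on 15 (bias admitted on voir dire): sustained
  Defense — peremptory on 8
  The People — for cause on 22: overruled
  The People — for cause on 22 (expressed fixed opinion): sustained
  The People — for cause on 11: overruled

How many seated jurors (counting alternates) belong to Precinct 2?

Removed: #1, #5, #8, #10, #15, #22, #23, #25.
Seated (9 incl. alternates): #2, #3, #4, #6, #7, #9, #11, #12, #13.
Of those, in Precinct 2: #2, #4, #6, #7, #9 → 5.

5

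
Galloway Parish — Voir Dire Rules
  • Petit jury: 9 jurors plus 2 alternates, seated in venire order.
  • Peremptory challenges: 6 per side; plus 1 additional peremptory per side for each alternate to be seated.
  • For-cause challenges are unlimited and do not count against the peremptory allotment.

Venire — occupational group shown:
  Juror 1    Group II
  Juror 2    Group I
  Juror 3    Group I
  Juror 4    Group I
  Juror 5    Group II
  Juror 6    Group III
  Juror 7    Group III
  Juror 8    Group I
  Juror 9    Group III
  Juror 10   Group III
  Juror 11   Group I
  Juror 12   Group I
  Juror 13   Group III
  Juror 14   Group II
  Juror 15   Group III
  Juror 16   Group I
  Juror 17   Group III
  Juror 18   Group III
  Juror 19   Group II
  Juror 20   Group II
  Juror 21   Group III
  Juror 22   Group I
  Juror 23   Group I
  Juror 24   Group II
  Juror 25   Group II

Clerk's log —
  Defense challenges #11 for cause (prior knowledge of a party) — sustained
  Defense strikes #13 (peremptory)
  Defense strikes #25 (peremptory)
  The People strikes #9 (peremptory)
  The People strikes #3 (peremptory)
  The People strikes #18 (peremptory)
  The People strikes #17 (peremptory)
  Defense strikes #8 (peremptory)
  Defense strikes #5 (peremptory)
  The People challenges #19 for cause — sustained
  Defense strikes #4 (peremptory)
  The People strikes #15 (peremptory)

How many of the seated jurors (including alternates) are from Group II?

Removed: #3, #4, #5, #8, #9, #11, #13, #15, #17, #18, #19, #25.
Seated (11 incl. alternates): #1, #2, #6, #7, #10, #12, #14, #16, #20, #21, #22.
Of those, in Group II: #1, #14, #20 → 3.

3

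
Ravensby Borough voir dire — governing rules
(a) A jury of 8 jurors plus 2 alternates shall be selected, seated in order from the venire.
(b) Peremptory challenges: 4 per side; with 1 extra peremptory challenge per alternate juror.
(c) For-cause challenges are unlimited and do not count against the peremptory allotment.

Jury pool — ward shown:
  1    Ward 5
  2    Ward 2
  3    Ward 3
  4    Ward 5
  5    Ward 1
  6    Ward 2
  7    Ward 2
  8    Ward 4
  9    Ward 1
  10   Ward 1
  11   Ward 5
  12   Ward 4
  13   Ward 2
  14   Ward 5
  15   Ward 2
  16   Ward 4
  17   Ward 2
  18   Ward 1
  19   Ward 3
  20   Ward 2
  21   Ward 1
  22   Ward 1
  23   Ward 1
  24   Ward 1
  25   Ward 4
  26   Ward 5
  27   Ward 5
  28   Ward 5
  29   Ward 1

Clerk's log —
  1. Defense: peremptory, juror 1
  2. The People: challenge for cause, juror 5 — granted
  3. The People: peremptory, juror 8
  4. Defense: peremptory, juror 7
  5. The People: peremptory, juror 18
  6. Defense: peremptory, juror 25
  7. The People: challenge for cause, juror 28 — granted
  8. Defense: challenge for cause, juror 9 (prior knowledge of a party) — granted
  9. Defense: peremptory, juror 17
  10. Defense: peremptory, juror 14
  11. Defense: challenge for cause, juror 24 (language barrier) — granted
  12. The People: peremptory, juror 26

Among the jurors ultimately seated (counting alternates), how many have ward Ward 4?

Removed: #1, #5, #7, #8, #9, #14, #17, #18, #24, #25, #26, #28.
Seated (10 incl. alternates): #2, #3, #4, #6, #10, #11, #12, #13, #15, #16.
Of those, in Ward 4: #12, #16 → 2.

2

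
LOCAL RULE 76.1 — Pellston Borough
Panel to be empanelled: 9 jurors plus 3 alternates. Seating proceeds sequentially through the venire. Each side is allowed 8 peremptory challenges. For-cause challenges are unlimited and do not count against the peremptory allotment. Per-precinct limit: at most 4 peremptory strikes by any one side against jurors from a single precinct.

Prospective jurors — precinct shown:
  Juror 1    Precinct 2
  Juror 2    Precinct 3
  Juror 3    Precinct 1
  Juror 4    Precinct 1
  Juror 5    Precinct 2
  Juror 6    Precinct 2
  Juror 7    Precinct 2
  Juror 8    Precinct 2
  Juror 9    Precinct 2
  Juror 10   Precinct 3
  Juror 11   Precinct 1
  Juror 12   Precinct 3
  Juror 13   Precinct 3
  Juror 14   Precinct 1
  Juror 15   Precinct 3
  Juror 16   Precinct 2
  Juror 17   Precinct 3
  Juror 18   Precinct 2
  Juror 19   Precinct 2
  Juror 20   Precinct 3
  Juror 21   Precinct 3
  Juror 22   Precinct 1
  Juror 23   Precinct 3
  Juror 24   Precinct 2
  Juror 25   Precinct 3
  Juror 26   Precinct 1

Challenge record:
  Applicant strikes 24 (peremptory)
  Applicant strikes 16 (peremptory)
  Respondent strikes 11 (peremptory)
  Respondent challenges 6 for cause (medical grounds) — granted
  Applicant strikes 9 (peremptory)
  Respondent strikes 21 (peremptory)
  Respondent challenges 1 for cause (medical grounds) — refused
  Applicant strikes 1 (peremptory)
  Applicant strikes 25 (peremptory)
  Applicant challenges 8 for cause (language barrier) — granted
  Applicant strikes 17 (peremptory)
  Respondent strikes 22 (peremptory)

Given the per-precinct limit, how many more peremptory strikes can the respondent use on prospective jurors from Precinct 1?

Respondent peremptories so far: #11, #21, #22 — 3 of 8 used, 5 left overall.
Against Precinct 1: #11, #22 — 2 used; per-precinct cap 4 leaves 2.
Binding limit: min(5, 2) = 2.

2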